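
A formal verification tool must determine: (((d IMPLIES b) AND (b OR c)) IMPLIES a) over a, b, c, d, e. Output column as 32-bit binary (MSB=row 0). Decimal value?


Formula: (((d IMPLIES b) AND (b OR c)) IMPLIES a) over a, b, c, d, e (32 rows)
Evaluate each row (bits = a,b,c,d,e, MSB first):
  row 0 [00000]: (((0 IMPLIES 0) AND (0 OR 0)) IMPLIES 0) -> 1
  row 1 [00001]: (((0 IMPLIES 0) AND (0 OR 0)) IMPLIES 0) -> 1
  row 2 [00010]: (((1 IMPLIES 0) AND (0 OR 0)) IMPLIES 0) -> 1
  row 3 [00011]: (((1 IMPLIES 0) AND (0 OR 0)) IMPLIES 0) -> 1
  row 4 [00100]: (((0 IMPLIES 0) AND (0 OR 1)) IMPLIES 0) -> 0
  row 5 [00101]: (((0 IMPLIES 0) AND (0 OR 1)) IMPLIES 0) -> 0
  row 6 [00110]: (((1 IMPLIES 0) AND (0 OR 1)) IMPLIES 0) -> 1
  row 7 [00111]: (((1 IMPLIES 0) AND (0 OR 1)) IMPLIES 0) -> 1
  row 8 [01000]: (((0 IMPLIES 1) AND (1 OR 0)) IMPLIES 0) -> 0
  row 9 [01001]: (((0 IMPLIES 1) AND (1 OR 0)) IMPLIES 0) -> 0
  row 10 [01010]: (((1 IMPLIES 1) AND (1 OR 0)) IMPLIES 0) -> 0
  row 11 [01011]: (((1 IMPLIES 1) AND (1 OR 0)) IMPLIES 0) -> 0
  row 12 [01100]: (((0 IMPLIES 1) AND (1 OR 1)) IMPLIES 0) -> 0
  row 13 [01101]: (((0 IMPLIES 1) AND (1 OR 1)) IMPLIES 0) -> 0
  row 14 [01110]: (((1 IMPLIES 1) AND (1 OR 1)) IMPLIES 0) -> 0
  row 15 [01111]: (((1 IMPLIES 1) AND (1 OR 1)) IMPLIES 0) -> 0
  row 16 [10000]: (((0 IMPLIES 0) AND (0 OR 0)) IMPLIES 1) -> 1
  row 17 [10001]: (((0 IMPLIES 0) AND (0 OR 0)) IMPLIES 1) -> 1
  row 18 [10010]: (((1 IMPLIES 0) AND (0 OR 0)) IMPLIES 1) -> 1
  row 19 [10011]: (((1 IMPLIES 0) AND (0 OR 0)) IMPLIES 1) -> 1
  row 20 [10100]: (((0 IMPLIES 0) AND (0 OR 1)) IMPLIES 1) -> 1
  row 21 [10101]: (((0 IMPLIES 0) AND (0 OR 1)) IMPLIES 1) -> 1
  row 22 [10110]: (((1 IMPLIES 0) AND (0 OR 1)) IMPLIES 1) -> 1
  row 23 [10111]: (((1 IMPLIES 0) AND (0 OR 1)) IMPLIES 1) -> 1
  row 24 [11000]: (((0 IMPLIES 1) AND (1 OR 0)) IMPLIES 1) -> 1
  row 25 [11001]: (((0 IMPLIES 1) AND (1 OR 0)) IMPLIES 1) -> 1
  row 26 [11010]: (((1 IMPLIES 1) AND (1 OR 0)) IMPLIES 1) -> 1
  row 27 [11011]: (((1 IMPLIES 1) AND (1 OR 0)) IMPLIES 1) -> 1
  row 28 [11100]: (((0 IMPLIES 1) AND (1 OR 1)) IMPLIES 1) -> 1
  row 29 [11101]: (((0 IMPLIES 1) AND (1 OR 1)) IMPLIES 1) -> 1
  row 30 [11110]: (((1 IMPLIES 1) AND (1 OR 1)) IMPLIES 1) -> 1
  row 31 [11111]: (((1 IMPLIES 1) AND (1 OR 1)) IMPLIES 1) -> 1
Full result column, 4 rows per line (a,b,c fixed per line; d,e runs 00..11 left to right):
  rows 0-3 [a,b,c=000]: 1111  = hex F
  rows 4-7 [a,b,c=001]: 0011  = hex 3
  rows 8-11 [a,b,c=010]: 0000  = hex 0
  rows 12-15 [a,b,c=011]: 0000  = hex 0
  rows 16-19 [a,b,c=100]: 1111  = hex F
  rows 20-23 [a,b,c=101]: 1111  = hex F
  rows 24-27 [a,b,c=110]: 1111  = hex F
  rows 28-31 [a,b,c=111]: 1111  = hex F
Output column (row 0 .. row 31) = 11110011000000001111111111111111
Output column grouped in 4s = 1111 0011 0000 0000 1111 1111 1111 1111 = 0xF300FFFF
Convert to decimal digit by digit (value = value*16 + digit):
  F -> 15
  15*16 + 3 = 243
  243*16 + 0 = 3888
  3888*16 + 0 = 62208
  62208*16 + 15 (F) = 995343
  995343*16 + 15 (F) = 15925503
  15925503*16 + 15 (F) = 254808063
  254808063*16 + 15 (F) = 4076929023
Decimal = 4076929023

4076929023


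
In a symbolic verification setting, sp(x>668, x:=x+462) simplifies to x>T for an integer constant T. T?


Formula: sp(P, x:=E) = exists old_x. (x = E[old_x/x]) AND P[old_x/x] (old_x is the value of x before the assignment; eliminate old_x by solving x = E[old_x/x] for old_x)
Step 1: Precondition P: x>668, i.e. old_x > 668
Step 2: Assignment gives x = old_x + 462, so old_x = x - 462
Step 3: Substitute into P: x - 462 > 668
Step 4: Simplify: x > 668+462 = 1130

1130


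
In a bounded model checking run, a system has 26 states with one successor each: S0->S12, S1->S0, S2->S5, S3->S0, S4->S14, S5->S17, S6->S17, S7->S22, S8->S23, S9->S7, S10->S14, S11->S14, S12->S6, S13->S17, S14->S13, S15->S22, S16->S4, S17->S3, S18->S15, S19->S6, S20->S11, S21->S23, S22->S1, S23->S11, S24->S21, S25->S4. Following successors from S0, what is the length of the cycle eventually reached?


Trace from S0 until a state repeats:
  S0 -> S12 -> S6 -> S17 -> S3 -> S0
S0 first seen at step 0, revisited at step 5.
Cycle length = 5 - 0 = 5

5


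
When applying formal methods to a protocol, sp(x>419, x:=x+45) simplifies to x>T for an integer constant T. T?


Formula: sp(P, x:=E) = exists old_x. (x = E[old_x/x]) AND P[old_x/x] (old_x is the value of x before the assignment; eliminate old_x by solving x = E[old_x/x] for old_x)
Step 1: Precondition P: x>419, i.e. old_x > 419
Step 2: Assignment gives x = old_x + 45, so old_x = x - 45
Step 3: Substitute into P: x - 45 > 419
Step 4: Simplify: x > 419+45 = 464

464


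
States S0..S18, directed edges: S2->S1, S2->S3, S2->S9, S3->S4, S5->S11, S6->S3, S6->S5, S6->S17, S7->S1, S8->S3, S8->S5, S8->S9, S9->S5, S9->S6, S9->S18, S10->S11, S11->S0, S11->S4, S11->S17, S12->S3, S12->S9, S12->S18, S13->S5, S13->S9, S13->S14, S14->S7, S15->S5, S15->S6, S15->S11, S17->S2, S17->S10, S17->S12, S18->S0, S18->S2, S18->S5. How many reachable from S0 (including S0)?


BFS from S0:
  layer 0: {S0}
Reachable set: {S0}
Count = 1

1


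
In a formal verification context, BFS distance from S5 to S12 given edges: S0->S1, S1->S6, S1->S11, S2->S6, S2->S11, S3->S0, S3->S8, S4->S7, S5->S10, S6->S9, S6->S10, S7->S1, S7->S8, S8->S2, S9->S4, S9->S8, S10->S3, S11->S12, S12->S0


BFS layer-by-layer from S5:
  dist 0: {S5}
  dist 1: {S10}
  dist 2: {S3}
  dist 3: {S0, S8}
  dist 4: {S1, S2}
  dist 5: {S6, S11}
  dist 6: {S9, S12}
  -> S12 reached at distance 6
Shortest path length = 6

6


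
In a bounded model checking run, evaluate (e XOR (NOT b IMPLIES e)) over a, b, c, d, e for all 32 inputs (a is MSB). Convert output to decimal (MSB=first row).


Formula: (e XOR (NOT b IMPLIES e)) over a, b, c, d, e (32 rows)
Evaluate each row (bits = a,b,c,d,e, MSB first):
  row 0 [00000]: (0 XOR (NOT 0 IMPLIES 0)) -> 0
  row 1 [00001]: (1 XOR (NOT 0 IMPLIES 1)) -> 0
  row 2 [00010]: (0 XOR (NOT 0 IMPLIES 0)) -> 0
  row 3 [00011]: (1 XOR (NOT 0 IMPLIES 1)) -> 0
  row 4 [00100]: (0 XOR (NOT 0 IMPLIES 0)) -> 0
  row 5 [00101]: (1 XOR (NOT 0 IMPLIES 1)) -> 0
  row 6 [00110]: (0 XOR (NOT 0 IMPLIES 0)) -> 0
  row 7 [00111]: (1 XOR (NOT 0 IMPLIES 1)) -> 0
  row 8 [01000]: (0 XOR (NOT 1 IMPLIES 0)) -> 1
  row 9 [01001]: (1 XOR (NOT 1 IMPLIES 1)) -> 0
  row 10 [01010]: (0 XOR (NOT 1 IMPLIES 0)) -> 1
  row 11 [01011]: (1 XOR (NOT 1 IMPLIES 1)) -> 0
  row 12 [01100]: (0 XOR (NOT 1 IMPLIES 0)) -> 1
  row 13 [01101]: (1 XOR (NOT 1 IMPLIES 1)) -> 0
  row 14 [01110]: (0 XOR (NOT 1 IMPLIES 0)) -> 1
  row 15 [01111]: (1 XOR (NOT 1 IMPLIES 1)) -> 0
  row 16 [10000]: (0 XOR (NOT 0 IMPLIES 0)) -> 0
  row 17 [10001]: (1 XOR (NOT 0 IMPLIES 1)) -> 0
  row 18 [10010]: (0 XOR (NOT 0 IMPLIES 0)) -> 0
  row 19 [10011]: (1 XOR (NOT 0 IMPLIES 1)) -> 0
  row 20 [10100]: (0 XOR (NOT 0 IMPLIES 0)) -> 0
  row 21 [10101]: (1 XOR (NOT 0 IMPLIES 1)) -> 0
  row 22 [10110]: (0 XOR (NOT 0 IMPLIES 0)) -> 0
  row 23 [10111]: (1 XOR (NOT 0 IMPLIES 1)) -> 0
  row 24 [11000]: (0 XOR (NOT 1 IMPLIES 0)) -> 1
  row 25 [11001]: (1 XOR (NOT 1 IMPLIES 1)) -> 0
  row 26 [11010]: (0 XOR (NOT 1 IMPLIES 0)) -> 1
  row 27 [11011]: (1 XOR (NOT 1 IMPLIES 1)) -> 0
  row 28 [11100]: (0 XOR (NOT 1 IMPLIES 0)) -> 1
  row 29 [11101]: (1 XOR (NOT 1 IMPLIES 1)) -> 0
  row 30 [11110]: (0 XOR (NOT 1 IMPLIES 0)) -> 1
  row 31 [11111]: (1 XOR (NOT 1 IMPLIES 1)) -> 0
Full result column, 4 rows per line (a,b,c fixed per line; d,e runs 00..11 left to right):
  rows 0-3 [a,b,c=000]: 0000  = hex 0
  rows 4-7 [a,b,c=001]: 0000  = hex 0
  rows 8-11 [a,b,c=010]: 1010  = hex A
  rows 12-15 [a,b,c=011]: 1010  = hex A
  rows 16-19 [a,b,c=100]: 0000  = hex 0
  rows 20-23 [a,b,c=101]: 0000  = hex 0
  rows 24-27 [a,b,c=110]: 1010  = hex A
  rows 28-31 [a,b,c=111]: 1010  = hex A
Output column (row 0 .. row 31) = 00000000101010100000000010101010
Output column grouped in 4s = 0000 0000 1010 1010 0000 0000 1010 1010 = 0x00AA00AA
Convert to decimal digit by digit (value = value*16 + digit):
  0 -> 0
  0*16 + 0 = 0
  0*16 + 10 (A) = 10
  10*16 + 10 (A) = 170
  170*16 + 0 = 2720
  2720*16 + 0 = 43520
  43520*16 + 10 (A) = 696330
  696330*16 + 10 (A) = 11141290
Decimal = 11141290

11141290


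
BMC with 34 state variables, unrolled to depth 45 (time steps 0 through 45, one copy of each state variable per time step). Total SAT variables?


BMC unrolls to depth k, creating one copy of each state var for steps 0..k.
Step count = 45 + 1 = 46 (steps 0 through 45)
Vars per step = 34
Total = 34 * 46 = 1564

1564


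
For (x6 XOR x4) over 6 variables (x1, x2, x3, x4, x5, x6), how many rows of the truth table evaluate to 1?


Formula: (x6 XOR x4) over 6 vars (64 rows)
Evaluate each row (x1, x2, x3, x4, x5, x6 as bits, MSB first):
  row 0 [000000]: (0 XOR 0) -> 0
  row 1 [000001]: (1 XOR 0) -> 1
  row 2 [000010]: (0 XOR 0) -> 0
  row 3 [000011]: (1 XOR 0) -> 1
  row 4 [000100]: (0 XOR 1) -> 1
  (every remaining row is evaluated the same way; all 64 results are listed next)
Full result column, 8 rows per line (x1,x2,x3 fixed per line; x4,x5,x6 runs 000..111 left to right):
  rows 0-7 [x1,x2,x3=000]: 01011010  (ones: 4)
  rows 8-15 [x1,x2,x3=001]: 01011010  (ones: 4)
  rows 16-23 [x1,x2,x3=010]: 01011010  (ones: 4)
  rows 24-31 [x1,x2,x3=011]: 01011010  (ones: 4)
  rows 32-39 [x1,x2,x3=100]: 01011010  (ones: 4)
  rows 40-47 [x1,x2,x3=101]: 01011010  (ones: 4)
  rows 48-55 [x1,x2,x3=110]: 01011010  (ones: 4)
  rows 56-63 [x1,x2,x3=111]: 01011010  (ones: 4)
Count of 1-rows = 4+4+4+4+4+4+4+4 = 32

32


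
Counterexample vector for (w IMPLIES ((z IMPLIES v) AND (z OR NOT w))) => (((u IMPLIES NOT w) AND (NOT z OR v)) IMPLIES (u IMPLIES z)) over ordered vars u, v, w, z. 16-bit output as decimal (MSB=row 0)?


F1 = (w IMPLIES ((z IMPLIES v) AND (z OR NOT w)))
F2 = (((u IMPLIES NOT w) AND (NOT z OR v)) IMPLIES (u IMPLIES z))
Counterexample to F1=>F2 is where F1=1 and F2=0.
Evaluate each row (bits = u,v,w,z, MSB first):
  row 0 [0000]: F1=1 F2=1 -> F1&~F2 -> 0
  row 1 [0001]: F1=1 F2=1 -> F1&~F2 -> 0
  row 2 [0010]: F1=0 F2=1 -> F1&~F2 -> 0
  row 3 [0011]: F1=0 F2=1 -> F1&~F2 -> 0
  row 4 [0100]: F1=1 F2=1 -> F1&~F2 -> 0
  row 5 [0101]: F1=1 F2=1 -> F1&~F2 -> 0
  row 6 [0110]: F1=0 F2=1 -> F1&~F2 -> 0
  row 7 [0111]: F1=1 F2=1 -> F1&~F2 -> 0
  row 8 [1000]: F1=1 F2=0 -> F1&~F2 -> 1
  row 9 [1001]: F1=1 F2=1 -> F1&~F2 -> 0
  row 10 [1010]: F1=0 F2=1 -> F1&~F2 -> 0
  row 11 [1011]: F1=0 F2=1 -> F1&~F2 -> 0
  row 12 [1100]: F1=1 F2=0 -> F1&~F2 -> 1
  row 13 [1101]: F1=1 F2=1 -> F1&~F2 -> 0
  row 14 [1110]: F1=0 F2=1 -> F1&~F2 -> 0
  row 15 [1111]: F1=1 F2=1 -> F1&~F2 -> 0
Full result column, 4 rows per line (u,v fixed per line; w,z runs 00..11 left to right):
  rows 0-3 [u,v=00]: 0000  = hex 0
  rows 4-7 [u,v=01]: 0000  = hex 0
  rows 8-11 [u,v=10]: 1000  = hex 8
  rows 12-15 [u,v=11]: 1000  = hex 8
Counterexample vector (row 0 .. row 15) = 0000000010001000
Output column grouped in 4s = 0000 0000 1000 1000 = 0x0088
Convert to decimal digit by digit (value = value*16 + digit):
  0 -> 0
  0*16 + 0 = 0
  0*16 + 8 = 8
  8*16 + 8 = 136
Decimal = 136

136


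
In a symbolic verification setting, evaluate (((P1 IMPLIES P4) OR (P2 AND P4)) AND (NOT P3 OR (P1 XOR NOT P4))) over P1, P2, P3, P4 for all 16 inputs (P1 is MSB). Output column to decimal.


Formula: (((P1 IMPLIES P4) OR (P2 AND P4)) AND (NOT P3 OR (P1 XOR NOT P4))) over P1, P2, P3, P4 (16 rows)
Evaluate each row (bits = P1,P2,P3,P4, MSB first):
  row 0 [0000]: (((0 IMPLIES 0) OR (0 AND 0)) AND (NOT 0 OR (0 XOR NOT 0))) -> 1
  row 1 [0001]: (((0 IMPLIES 1) OR (0 AND 1)) AND (NOT 0 OR (0 XOR NOT 1))) -> 1
  row 2 [0010]: (((0 IMPLIES 0) OR (0 AND 0)) AND (NOT 1 OR (0 XOR NOT 0))) -> 1
  row 3 [0011]: (((0 IMPLIES 1) OR (0 AND 1)) AND (NOT 1 OR (0 XOR NOT 1))) -> 0
  row 4 [0100]: (((0 IMPLIES 0) OR (1 AND 0)) AND (NOT 0 OR (0 XOR NOT 0))) -> 1
  row 5 [0101]: (((0 IMPLIES 1) OR (1 AND 1)) AND (NOT 0 OR (0 XOR NOT 1))) -> 1
  row 6 [0110]: (((0 IMPLIES 0) OR (1 AND 0)) AND (NOT 1 OR (0 XOR NOT 0))) -> 1
  row 7 [0111]: (((0 IMPLIES 1) OR (1 AND 1)) AND (NOT 1 OR (0 XOR NOT 1))) -> 0
  row 8 [1000]: (((1 IMPLIES 0) OR (0 AND 0)) AND (NOT 0 OR (1 XOR NOT 0))) -> 0
  row 9 [1001]: (((1 IMPLIES 1) OR (0 AND 1)) AND (NOT 0 OR (1 XOR NOT 1))) -> 1
  row 10 [1010]: (((1 IMPLIES 0) OR (0 AND 0)) AND (NOT 1 OR (1 XOR NOT 0))) -> 0
  row 11 [1011]: (((1 IMPLIES 1) OR (0 AND 1)) AND (NOT 1 OR (1 XOR NOT 1))) -> 1
  row 12 [1100]: (((1 IMPLIES 0) OR (1 AND 0)) AND (NOT 0 OR (1 XOR NOT 0))) -> 0
  row 13 [1101]: (((1 IMPLIES 1) OR (1 AND 1)) AND (NOT 0 OR (1 XOR NOT 1))) -> 1
  row 14 [1110]: (((1 IMPLIES 0) OR (1 AND 0)) AND (NOT 1 OR (1 XOR NOT 0))) -> 0
  row 15 [1111]: (((1 IMPLIES 1) OR (1 AND 1)) AND (NOT 1 OR (1 XOR NOT 1))) -> 1
Full result column, 4 rows per line (P1,P2 fixed per line; P3,P4 runs 00..11 left to right):
  rows 0-3 [P1,P2=00]: 1110  = hex E
  rows 4-7 [P1,P2=01]: 1110  = hex E
  rows 8-11 [P1,P2=10]: 0101  = hex 5
  rows 12-15 [P1,P2=11]: 0101  = hex 5
Output column (row 0 .. row 15) = 1110111001010101
Output column grouped in 4s = 1110 1110 0101 0101 = 0xEE55
Convert to decimal digit by digit (value = value*16 + digit):
  E -> 14
  14*16 + 14 (E) = 238
  238*16 + 5 = 3813
  3813*16 + 5 = 61013
Decimal = 61013

61013


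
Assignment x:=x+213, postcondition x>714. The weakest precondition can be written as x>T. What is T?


Formula: wp(x:=E, P) = P[E/x] (substitute E for x in postcondition)
Step 1: Postcondition: x>714
Step 2: Substitute x+213 for x: x+213>714
Step 3: Solve for x: x > 714-213 = 501

501


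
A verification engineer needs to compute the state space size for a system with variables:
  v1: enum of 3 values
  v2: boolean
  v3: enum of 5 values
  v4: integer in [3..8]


State space = product of domain sizes of all variables.
Domain sizes:
  v1 (enum of 3 values): 3
  v2 (boolean): 2
  v3 (enum of 5 values): 5
  v4 (integer in [3..8]): 6
Product = 3 * 2 * 5 * 6 = 180

180


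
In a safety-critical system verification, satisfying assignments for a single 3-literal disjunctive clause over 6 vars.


Step 1: Total=2^6=64
Step 2: Unsat when all 3 false: 2^3=8
Step 3: Sat=64-8=56

56


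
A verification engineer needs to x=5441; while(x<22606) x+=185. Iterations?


Step 1: x goes from 5441 toward 22606 by 185; the body runs while x<22606, so iterations = ceil((bound-start)/step)
Step 2: Distance=17165
Step 3: ceil(17165/185)=93

93


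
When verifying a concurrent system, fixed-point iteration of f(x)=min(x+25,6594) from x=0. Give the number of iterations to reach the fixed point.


Step 1: x=0, cap=6594, increment=25
Step 2: x grows by 25 each step until capped at 6594; fixed point is x=6594
Step 3: iterations = ceil(6594/25) = 264

264


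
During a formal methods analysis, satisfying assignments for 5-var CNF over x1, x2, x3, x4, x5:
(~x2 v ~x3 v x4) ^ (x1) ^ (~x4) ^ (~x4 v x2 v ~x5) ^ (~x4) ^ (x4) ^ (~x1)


CNF with 7 clauses over 5 vars (32 assignments).
An assignment satisfies CNF iff every clause has >=1 true literal.
Check each row (bits = x1,x2,x3,x4,x5; clause T/F shown):
  row 0 [00000]: clauses=TFTTTFT -> 0
  row 1 [00001]: clauses=TFTTTFT -> 0
  row 2 [00010]: clauses=TFFTFTT -> 0
  row 3 [00011]: clauses=TFFFFTT -> 0
  row 4 [00100]: clauses=TFTTTFT -> 0
  row 5 [00101]: clauses=TFTTTFT -> 0
  row 6 [00110]: clauses=TFFTFTT -> 0
  row 7 [00111]: clauses=TFFFFTT -> 0
  row 8 [01000]: clauses=TFTTTFT -> 0
  row 9 [01001]: clauses=TFTTTFT -> 0
  row 10 [01010]: clauses=TFFTFTT -> 0
  row 11 [01011]: clauses=TFFTFTT -> 0
  row 12 [01100]: clauses=FFTTTFT -> 0
  row 13 [01101]: clauses=FFTTTFT -> 0
  row 14 [01110]: clauses=TFFTFTT -> 0
  row 15 [01111]: clauses=TFFTFTT -> 0
  row 16 [10000]: clauses=TTTTTFF -> 0
  row 17 [10001]: clauses=TTTTTFF -> 0
  row 18 [10010]: clauses=TTFTFTF -> 0
  row 19 [10011]: clauses=TTFFFTF -> 0
  row 20 [10100]: clauses=TTTTTFF -> 0
  row 21 [10101]: clauses=TTTTTFF -> 0
  row 22 [10110]: clauses=TTFTFTF -> 0
  row 23 [10111]: clauses=TTFFFTF -> 0
  row 24 [11000]: clauses=TTTTTFF -> 0
  row 25 [11001]: clauses=TTTTTFF -> 0
  row 26 [11010]: clauses=TTFTFTF -> 0
  row 27 [11011]: clauses=TTFTFTF -> 0
  row 28 [11100]: clauses=FTTTTFF -> 0
  row 29 [11101]: clauses=FTTTTFF -> 0
  row 30 [11110]: clauses=TTFTFTF -> 0
  row 31 [11111]: clauses=TTFTFTF -> 0
Full result column, 8 rows per line (x1,x2 fixed per line; x3,x4,x5 runs 000..111 left to right):
  rows 0-7 [x1,x2=00]: 00000000  (ones: 0)
  rows 8-15 [x1,x2=01]: 00000000  (ones: 0)
  rows 16-23 [x1,x2=10]: 00000000  (ones: 0)
  rows 24-31 [x1,x2=11]: 00000000  (ones: 0)
Satisfying assignments = 0+0+0+0 = 0

0


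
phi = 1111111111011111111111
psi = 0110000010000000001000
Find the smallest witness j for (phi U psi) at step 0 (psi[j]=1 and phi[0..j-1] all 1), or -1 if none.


(phi U psi) at 0: need smallest j with psi[j]=1 and phi[i]=1 for all i in [0,j).
Scan from step 0:
  step 0: phi=1, psi=0 -> continue
  step 1: psi=1 and phi held for [0,1) -> witness found
Witness step = 1

1


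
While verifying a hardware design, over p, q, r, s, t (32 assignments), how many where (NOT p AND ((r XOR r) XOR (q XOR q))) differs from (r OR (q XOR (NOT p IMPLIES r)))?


F1 = (NOT p AND ((r XOR r) XOR (q XOR q)))
F2 = (r OR (q XOR (NOT p IMPLIES r)))
Evaluate both on each of 32 rows (bits = p,q,r,s,t):
  row 0 [00000]: F1=0 F2=0 -> 0
  row 1 [00001]: F1=0 F2=0 -> 0
  row 2 [00010]: F1=0 F2=0 -> 0
  row 3 [00011]: F1=0 F2=0 -> 0
  row 4 [00100]: F1=0 F2=1 (differ) -> 1
  row 5 [00101]: F1=0 F2=1 (differ) -> 1
  row 6 [00110]: F1=0 F2=1 (differ) -> 1
  row 7 [00111]: F1=0 F2=1 (differ) -> 1
  row 8 [01000]: F1=0 F2=1 (differ) -> 1
  row 9 [01001]: F1=0 F2=1 (differ) -> 1
  row 10 [01010]: F1=0 F2=1 (differ) -> 1
  row 11 [01011]: F1=0 F2=1 (differ) -> 1
  row 12 [01100]: F1=0 F2=1 (differ) -> 1
  row 13 [01101]: F1=0 F2=1 (differ) -> 1
  row 14 [01110]: F1=0 F2=1 (differ) -> 1
  row 15 [01111]: F1=0 F2=1 (differ) -> 1
  row 16 [10000]: F1=0 F2=1 (differ) -> 1
  row 17 [10001]: F1=0 F2=1 (differ) -> 1
  row 18 [10010]: F1=0 F2=1 (differ) -> 1
  row 19 [10011]: F1=0 F2=1 (differ) -> 1
  row 20 [10100]: F1=0 F2=1 (differ) -> 1
  row 21 [10101]: F1=0 F2=1 (differ) -> 1
  row 22 [10110]: F1=0 F2=1 (differ) -> 1
  row 23 [10111]: F1=0 F2=1 (differ) -> 1
  row 24 [11000]: F1=0 F2=0 -> 0
  row 25 [11001]: F1=0 F2=0 -> 0
  row 26 [11010]: F1=0 F2=0 -> 0
  row 27 [11011]: F1=0 F2=0 -> 0
  row 28 [11100]: F1=0 F2=1 (differ) -> 1
  row 29 [11101]: F1=0 F2=1 (differ) -> 1
  row 30 [11110]: F1=0 F2=1 (differ) -> 1
  row 31 [11111]: F1=0 F2=1 (differ) -> 1
Full result column, 8 rows per line (p,q fixed per line; r,s,t runs 000..111 left to right):
  rows 0-7 [p,q=00]: 00001111  (ones: 4)
  rows 8-15 [p,q=01]: 11111111  (ones: 8)
  rows 16-23 [p,q=10]: 11111111  (ones: 8)
  rows 24-31 [p,q=11]: 00001111  (ones: 4)
Disagreements = 4+8+8+4 = 24

24


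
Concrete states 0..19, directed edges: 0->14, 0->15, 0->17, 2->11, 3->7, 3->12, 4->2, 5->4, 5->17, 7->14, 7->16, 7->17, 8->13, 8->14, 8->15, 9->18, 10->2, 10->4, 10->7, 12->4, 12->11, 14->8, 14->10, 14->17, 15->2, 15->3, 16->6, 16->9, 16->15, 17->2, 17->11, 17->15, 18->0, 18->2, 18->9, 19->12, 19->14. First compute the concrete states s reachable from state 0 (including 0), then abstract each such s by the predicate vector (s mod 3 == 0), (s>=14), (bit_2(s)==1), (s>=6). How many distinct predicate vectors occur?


BFS from 0:
Concrete reachable: {0, 2, 3, 4, 6, 7, 8, 9, 10, 11, 12, 13, 14, 15, 16, 17, 18}
Abstract via predicates (s mod 3 == 0), (s>=14), (bit_2(s)==1), (s>=6):
  (0,0,0,0) <- {2}
  (0,0,0,1) <- {8, 10, 11}
  (0,0,1,0) <- {4}
  (0,0,1,1) <- {7, 13}
  (0,1,0,1) <- {16, 17}
  (0,1,1,1) <- {14}
  (1,0,0,0) <- {0, 3}
  (1,0,0,1) <- {9}
  (1,0,1,1) <- {6, 12}
  (1,1,0,1) <- {18}
  (1,1,1,1) <- {15}
Distinct abstract states = 11

11


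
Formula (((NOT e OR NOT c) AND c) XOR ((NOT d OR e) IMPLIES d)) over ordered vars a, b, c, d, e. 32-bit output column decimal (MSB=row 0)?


Formula: (((NOT e OR NOT c) AND c) XOR ((NOT d OR e) IMPLIES d)) over a, b, c, d, e (32 rows)
Evaluate each row (bits = a,b,c,d,e, MSB first):
  row 0 [00000]: (((NOT 0 OR NOT 0) AND 0) XOR ((NOT 0 OR 0) IMPLIES 0)) -> 0
  row 1 [00001]: (((NOT 1 OR NOT 0) AND 0) XOR ((NOT 0 OR 1) IMPLIES 0)) -> 0
  row 2 [00010]: (((NOT 0 OR NOT 0) AND 0) XOR ((NOT 1 OR 0) IMPLIES 1)) -> 1
  row 3 [00011]: (((NOT 1 OR NOT 0) AND 0) XOR ((NOT 1 OR 1) IMPLIES 1)) -> 1
  row 4 [00100]: (((NOT 0 OR NOT 1) AND 1) XOR ((NOT 0 OR 0) IMPLIES 0)) -> 1
  row 5 [00101]: (((NOT 1 OR NOT 1) AND 1) XOR ((NOT 0 OR 1) IMPLIES 0)) -> 0
  row 6 [00110]: (((NOT 0 OR NOT 1) AND 1) XOR ((NOT 1 OR 0) IMPLIES 1)) -> 0
  row 7 [00111]: (((NOT 1 OR NOT 1) AND 1) XOR ((NOT 1 OR 1) IMPLIES 1)) -> 1
  row 8 [01000]: (((NOT 0 OR NOT 0) AND 0) XOR ((NOT 0 OR 0) IMPLIES 0)) -> 0
  row 9 [01001]: (((NOT 1 OR NOT 0) AND 0) XOR ((NOT 0 OR 1) IMPLIES 0)) -> 0
  row 10 [01010]: (((NOT 0 OR NOT 0) AND 0) XOR ((NOT 1 OR 0) IMPLIES 1)) -> 1
  row 11 [01011]: (((NOT 1 OR NOT 0) AND 0) XOR ((NOT 1 OR 1) IMPLIES 1)) -> 1
  row 12 [01100]: (((NOT 0 OR NOT 1) AND 1) XOR ((NOT 0 OR 0) IMPLIES 0)) -> 1
  row 13 [01101]: (((NOT 1 OR NOT 1) AND 1) XOR ((NOT 0 OR 1) IMPLIES 0)) -> 0
  row 14 [01110]: (((NOT 0 OR NOT 1) AND 1) XOR ((NOT 1 OR 0) IMPLIES 1)) -> 0
  row 15 [01111]: (((NOT 1 OR NOT 1) AND 1) XOR ((NOT 1 OR 1) IMPLIES 1)) -> 1
  row 16 [10000]: (((NOT 0 OR NOT 0) AND 0) XOR ((NOT 0 OR 0) IMPLIES 0)) -> 0
  row 17 [10001]: (((NOT 1 OR NOT 0) AND 0) XOR ((NOT 0 OR 1) IMPLIES 0)) -> 0
  row 18 [10010]: (((NOT 0 OR NOT 0) AND 0) XOR ((NOT 1 OR 0) IMPLIES 1)) -> 1
  row 19 [10011]: (((NOT 1 OR NOT 0) AND 0) XOR ((NOT 1 OR 1) IMPLIES 1)) -> 1
  row 20 [10100]: (((NOT 0 OR NOT 1) AND 1) XOR ((NOT 0 OR 0) IMPLIES 0)) -> 1
  row 21 [10101]: (((NOT 1 OR NOT 1) AND 1) XOR ((NOT 0 OR 1) IMPLIES 0)) -> 0
  row 22 [10110]: (((NOT 0 OR NOT 1) AND 1) XOR ((NOT 1 OR 0) IMPLIES 1)) -> 0
  row 23 [10111]: (((NOT 1 OR NOT 1) AND 1) XOR ((NOT 1 OR 1) IMPLIES 1)) -> 1
  row 24 [11000]: (((NOT 0 OR NOT 0) AND 0) XOR ((NOT 0 OR 0) IMPLIES 0)) -> 0
  row 25 [11001]: (((NOT 1 OR NOT 0) AND 0) XOR ((NOT 0 OR 1) IMPLIES 0)) -> 0
  row 26 [11010]: (((NOT 0 OR NOT 0) AND 0) XOR ((NOT 1 OR 0) IMPLIES 1)) -> 1
  row 27 [11011]: (((NOT 1 OR NOT 0) AND 0) XOR ((NOT 1 OR 1) IMPLIES 1)) -> 1
  row 28 [11100]: (((NOT 0 OR NOT 1) AND 1) XOR ((NOT 0 OR 0) IMPLIES 0)) -> 1
  row 29 [11101]: (((NOT 1 OR NOT 1) AND 1) XOR ((NOT 0 OR 1) IMPLIES 0)) -> 0
  row 30 [11110]: (((NOT 0 OR NOT 1) AND 1) XOR ((NOT 1 OR 0) IMPLIES 1)) -> 0
  row 31 [11111]: (((NOT 1 OR NOT 1) AND 1) XOR ((NOT 1 OR 1) IMPLIES 1)) -> 1
Full result column, 4 rows per line (a,b,c fixed per line; d,e runs 00..11 left to right):
  rows 0-3 [a,b,c=000]: 0011  = hex 3
  rows 4-7 [a,b,c=001]: 1001  = hex 9
  rows 8-11 [a,b,c=010]: 0011  = hex 3
  rows 12-15 [a,b,c=011]: 1001  = hex 9
  rows 16-19 [a,b,c=100]: 0011  = hex 3
  rows 20-23 [a,b,c=101]: 1001  = hex 9
  rows 24-27 [a,b,c=110]: 0011  = hex 3
  rows 28-31 [a,b,c=111]: 1001  = hex 9
Output column (row 0 .. row 31) = 00111001001110010011100100111001
Output column grouped in 4s = 0011 1001 0011 1001 0011 1001 0011 1001 = 0x39393939
Convert to decimal digit by digit (value = value*16 + digit):
  3 -> 3
  3*16 + 9 = 57
  57*16 + 3 = 915
  915*16 + 9 = 14649
  14649*16 + 3 = 234387
  234387*16 + 9 = 3750201
  3750201*16 + 3 = 60003219
  60003219*16 + 9 = 960051513
Decimal = 960051513

960051513


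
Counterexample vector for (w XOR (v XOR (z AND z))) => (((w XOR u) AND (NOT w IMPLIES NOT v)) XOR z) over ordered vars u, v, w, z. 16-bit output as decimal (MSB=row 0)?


F1 = (w XOR (v XOR (z AND z)))
F2 = (((w XOR u) AND (NOT w IMPLIES NOT v)) XOR z)
Counterexample to F1=>F2 is where F1=1 and F2=0.
Evaluate each row (bits = u,v,w,z, MSB first):
  row 0 [0000]: F1=0 F2=0 -> F1&~F2 -> 0
  row 1 [0001]: F1=1 F2=1 -> F1&~F2 -> 0
  row 2 [0010]: F1=1 F2=1 -> F1&~F2 -> 0
  row 3 [0011]: F1=0 F2=0 -> F1&~F2 -> 0
  row 4 [0100]: F1=1 F2=0 -> F1&~F2 -> 1
  row 5 [0101]: F1=0 F2=1 -> F1&~F2 -> 0
  row 6 [0110]: F1=0 F2=1 -> F1&~F2 -> 0
  row 7 [0111]: F1=1 F2=0 -> F1&~F2 -> 1
  row 8 [1000]: F1=0 F2=1 -> F1&~F2 -> 0
  row 9 [1001]: F1=1 F2=0 -> F1&~F2 -> 1
  row 10 [1010]: F1=1 F2=0 -> F1&~F2 -> 1
  row 11 [1011]: F1=0 F2=1 -> F1&~F2 -> 0
  row 12 [1100]: F1=1 F2=0 -> F1&~F2 -> 1
  row 13 [1101]: F1=0 F2=1 -> F1&~F2 -> 0
  row 14 [1110]: F1=0 F2=0 -> F1&~F2 -> 0
  row 15 [1111]: F1=1 F2=1 -> F1&~F2 -> 0
Full result column, 4 rows per line (u,v fixed per line; w,z runs 00..11 left to right):
  rows 0-3 [u,v=00]: 0000  = hex 0
  rows 4-7 [u,v=01]: 1001  = hex 9
  rows 8-11 [u,v=10]: 0110  = hex 6
  rows 12-15 [u,v=11]: 1000  = hex 8
Counterexample vector (row 0 .. row 15) = 0000100101101000
Output column grouped in 4s = 0000 1001 0110 1000 = 0x0968
Convert to decimal digit by digit (value = value*16 + digit):
  0 -> 0
  0*16 + 9 = 9
  9*16 + 6 = 150
  150*16 + 8 = 2408
Decimal = 2408

2408


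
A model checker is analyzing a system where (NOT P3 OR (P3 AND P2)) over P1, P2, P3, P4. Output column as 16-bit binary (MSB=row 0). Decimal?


Formula: (NOT P3 OR (P3 AND P2)) over P1, P2, P3, P4 (16 rows)
Evaluate each row (bits = P1,P2,P3,P4, MSB first):
  row 0 [0000]: (NOT 0 OR (0 AND 0)) -> 1
  row 1 [0001]: (NOT 0 OR (0 AND 0)) -> 1
  row 2 [0010]: (NOT 1 OR (1 AND 0)) -> 0
  row 3 [0011]: (NOT 1 OR (1 AND 0)) -> 0
  row 4 [0100]: (NOT 0 OR (0 AND 1)) -> 1
  row 5 [0101]: (NOT 0 OR (0 AND 1)) -> 1
  row 6 [0110]: (NOT 1 OR (1 AND 1)) -> 1
  row 7 [0111]: (NOT 1 OR (1 AND 1)) -> 1
  row 8 [1000]: (NOT 0 OR (0 AND 0)) -> 1
  row 9 [1001]: (NOT 0 OR (0 AND 0)) -> 1
  row 10 [1010]: (NOT 1 OR (1 AND 0)) -> 0
  row 11 [1011]: (NOT 1 OR (1 AND 0)) -> 0
  row 12 [1100]: (NOT 0 OR (0 AND 1)) -> 1
  row 13 [1101]: (NOT 0 OR (0 AND 1)) -> 1
  row 14 [1110]: (NOT 1 OR (1 AND 1)) -> 1
  row 15 [1111]: (NOT 1 OR (1 AND 1)) -> 1
Full result column, 4 rows per line (P1,P2 fixed per line; P3,P4 runs 00..11 left to right):
  rows 0-3 [P1,P2=00]: 1100  = hex C
  rows 4-7 [P1,P2=01]: 1111  = hex F
  rows 8-11 [P1,P2=10]: 1100  = hex C
  rows 12-15 [P1,P2=11]: 1111  = hex F
Output column (row 0 .. row 15) = 1100111111001111
Output column grouped in 4s = 1100 1111 1100 1111 = 0xCFCF
Convert to decimal digit by digit (value = value*16 + digit):
  C -> 12
  12*16 + 15 (F) = 207
  207*16 + 12 (C) = 3324
  3324*16 + 15 (F) = 53199
Decimal = 53199

53199


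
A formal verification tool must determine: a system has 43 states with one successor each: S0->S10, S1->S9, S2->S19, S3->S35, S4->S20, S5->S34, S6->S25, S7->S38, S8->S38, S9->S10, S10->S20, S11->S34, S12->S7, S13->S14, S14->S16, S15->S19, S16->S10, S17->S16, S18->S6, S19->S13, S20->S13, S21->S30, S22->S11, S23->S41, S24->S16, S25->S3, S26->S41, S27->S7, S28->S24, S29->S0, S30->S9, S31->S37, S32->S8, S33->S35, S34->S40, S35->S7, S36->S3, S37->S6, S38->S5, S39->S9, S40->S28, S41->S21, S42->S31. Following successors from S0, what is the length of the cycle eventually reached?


Trace from S0 until a state repeats:
  S0 -> S10 -> S20 -> S13 -> S14 -> S16 -> S10
S10 first seen at step 1, revisited at step 6.
Cycle length = 6 - 1 = 5

5


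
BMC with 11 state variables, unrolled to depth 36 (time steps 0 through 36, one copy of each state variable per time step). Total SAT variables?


BMC unrolls to depth k, creating one copy of each state var for steps 0..k.
Step count = 36 + 1 = 37 (steps 0 through 36)
Vars per step = 11
Total = 11 * 37 = 407

407


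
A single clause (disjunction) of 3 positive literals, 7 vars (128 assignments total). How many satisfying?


Step 1: Total=2^7=128
Step 2: Unsat when all 3 false: 2^4=16
Step 3: Sat=128-16=112

112


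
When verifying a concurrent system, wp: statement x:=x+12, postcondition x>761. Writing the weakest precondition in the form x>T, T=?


Formula: wp(x:=E, P) = P[E/x] (substitute E for x in postcondition)
Step 1: Postcondition: x>761
Step 2: Substitute x+12 for x: x+12>761
Step 3: Solve for x: x > 761-12 = 749

749


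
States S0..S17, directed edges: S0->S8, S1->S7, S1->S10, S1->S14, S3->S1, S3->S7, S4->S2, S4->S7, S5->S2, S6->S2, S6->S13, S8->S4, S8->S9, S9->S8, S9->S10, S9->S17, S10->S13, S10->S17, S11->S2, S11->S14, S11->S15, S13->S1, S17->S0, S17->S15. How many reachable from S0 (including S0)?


BFS from S0:
  layer 0: {S0}
  layer 1: {S8}
  layer 2: {S4, S9}
  layer 3: {S2, S7, S10, S17}
  layer 4: {S13, S15}
  layer 5: {S1}
  layer 6: {S14}
Reachable set: {S0, S1, S2, S4, S7, S8, S9, S10, S13, S14, S15, S17}
Count = 12

12


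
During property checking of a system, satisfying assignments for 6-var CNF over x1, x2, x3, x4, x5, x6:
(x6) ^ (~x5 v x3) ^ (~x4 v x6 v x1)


CNF with 3 clauses over 6 vars (64 assignments).
An assignment satisfies CNF iff every clause has >=1 true literal.
Check each row (bits = x1,x2,x3,x4,x5,x6; clause T/F shown):
  row 0 [000000]: clauses=FTT -> 0
  row 1 [000001]: clauses=TTT -> 1
  row 2 [000010]: clauses=FFT -> 0
  row 3 [000011]: clauses=TFT -> 0
  row 4 [000100]: clauses=FTF -> 0
  (every remaining row is evaluated the same way; all 64 results are listed next)
Full result column, 8 rows per line (x1,x2,x3 fixed per line; x4,x5,x6 runs 000..111 left to right):
  rows 0-7 [x1,x2,x3=000]: 01000100  (ones: 2)
  rows 8-15 [x1,x2,x3=001]: 01010101  (ones: 4)
  rows 16-23 [x1,x2,x3=010]: 01000100  (ones: 2)
  rows 24-31 [x1,x2,x3=011]: 01010101  (ones: 4)
  rows 32-39 [x1,x2,x3=100]: 01000100  (ones: 2)
  rows 40-47 [x1,x2,x3=101]: 01010101  (ones: 4)
  rows 48-55 [x1,x2,x3=110]: 01000100  (ones: 2)
  rows 56-63 [x1,x2,x3=111]: 01010101  (ones: 4)
Satisfying assignments = 2+4+2+4+2+4+2+4 = 24

24


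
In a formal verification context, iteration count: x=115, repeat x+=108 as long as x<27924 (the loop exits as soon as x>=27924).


Step 1: x goes from 115 toward 27924 by 108; the body runs while x<27924, so iterations = ceil((bound-start)/step)
Step 2: Distance=27809
Step 3: ceil(27809/108)=258

258


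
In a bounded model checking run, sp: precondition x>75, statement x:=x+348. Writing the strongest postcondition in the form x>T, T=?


Formula: sp(P, x:=E) = exists old_x. (x = E[old_x/x]) AND P[old_x/x] (old_x is the value of x before the assignment; eliminate old_x by solving x = E[old_x/x] for old_x)
Step 1: Precondition P: x>75, i.e. old_x > 75
Step 2: Assignment gives x = old_x + 348, so old_x = x - 348
Step 3: Substitute into P: x - 348 > 75
Step 4: Simplify: x > 75+348 = 423

423


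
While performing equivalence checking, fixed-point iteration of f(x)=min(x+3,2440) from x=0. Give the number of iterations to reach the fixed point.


Step 1: x=0, cap=2440, increment=3
Step 2: x grows by 3 each step until capped at 2440; fixed point is x=2440
Step 3: iterations = ceil(2440/3) = 814

814


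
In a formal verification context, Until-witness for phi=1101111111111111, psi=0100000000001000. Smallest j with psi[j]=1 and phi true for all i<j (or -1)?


(phi U psi) at 0: need smallest j with psi[j]=1 and phi[i]=1 for all i in [0,j).
Scan from step 0:
  step 0: phi=1, psi=0 -> continue
  step 1: psi=1 and phi held for [0,1) -> witness found
Witness step = 1

1


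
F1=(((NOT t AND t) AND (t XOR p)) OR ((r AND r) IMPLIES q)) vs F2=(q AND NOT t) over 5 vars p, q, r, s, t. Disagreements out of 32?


F1 = (((NOT t AND t) AND (t XOR p)) OR ((r AND r) IMPLIES q))
F2 = (q AND NOT t)
Evaluate both on each of 32 rows (bits = p,q,r,s,t):
  row 0 [00000]: F1=1 F2=0 (differ) -> 1
  row 1 [00001]: F1=1 F2=0 (differ) -> 1
  row 2 [00010]: F1=1 F2=0 (differ) -> 1
  row 3 [00011]: F1=1 F2=0 (differ) -> 1
  row 4 [00100]: F1=0 F2=0 -> 0
  row 5 [00101]: F1=0 F2=0 -> 0
  row 6 [00110]: F1=0 F2=0 -> 0
  row 7 [00111]: F1=0 F2=0 -> 0
  row 8 [01000]: F1=1 F2=1 -> 0
  row 9 [01001]: F1=1 F2=0 (differ) -> 1
  row 10 [01010]: F1=1 F2=1 -> 0
  row 11 [01011]: F1=1 F2=0 (differ) -> 1
  row 12 [01100]: F1=1 F2=1 -> 0
  row 13 [01101]: F1=1 F2=0 (differ) -> 1
  row 14 [01110]: F1=1 F2=1 -> 0
  row 15 [01111]: F1=1 F2=0 (differ) -> 1
  row 16 [10000]: F1=1 F2=0 (differ) -> 1
  row 17 [10001]: F1=1 F2=0 (differ) -> 1
  row 18 [10010]: F1=1 F2=0 (differ) -> 1
  row 19 [10011]: F1=1 F2=0 (differ) -> 1
  row 20 [10100]: F1=0 F2=0 -> 0
  row 21 [10101]: F1=0 F2=0 -> 0
  row 22 [10110]: F1=0 F2=0 -> 0
  row 23 [10111]: F1=0 F2=0 -> 0
  row 24 [11000]: F1=1 F2=1 -> 0
  row 25 [11001]: F1=1 F2=0 (differ) -> 1
  row 26 [11010]: F1=1 F2=1 -> 0
  row 27 [11011]: F1=1 F2=0 (differ) -> 1
  row 28 [11100]: F1=1 F2=1 -> 0
  row 29 [11101]: F1=1 F2=0 (differ) -> 1
  row 30 [11110]: F1=1 F2=1 -> 0
  row 31 [11111]: F1=1 F2=0 (differ) -> 1
Full result column, 8 rows per line (p,q fixed per line; r,s,t runs 000..111 left to right):
  rows 0-7 [p,q=00]: 11110000  (ones: 4)
  rows 8-15 [p,q=01]: 01010101  (ones: 4)
  rows 16-23 [p,q=10]: 11110000  (ones: 4)
  rows 24-31 [p,q=11]: 01010101  (ones: 4)
Disagreements = 4+4+4+4 = 16

16


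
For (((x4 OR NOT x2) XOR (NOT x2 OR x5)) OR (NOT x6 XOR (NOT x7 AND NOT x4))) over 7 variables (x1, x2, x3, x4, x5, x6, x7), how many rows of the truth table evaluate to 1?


Formula: (((x4 OR NOT x2) XOR (NOT x2 OR x5)) OR (NOT x6 XOR (NOT x7 AND NOT x4))) over 7 vars (128 rows)
Evaluate each row (x1, x2, x3, x4, x5, x6, x7 as bits, MSB first):
  row 0 [0000000]: (((0 OR NOT 0) XOR (NOT 0 OR 0)) OR (NOT 0 XOR (NOT 0 AND NOT 0))) -> 0
  row 1 [0000001]: (((0 OR NOT 0) XOR (NOT 0 OR 0)) OR (NOT 0 XOR (NOT 1 AND NOT 0))) -> 1
  row 2 [0000010]: (((0 OR NOT 0) XOR (NOT 0 OR 0)) OR (NOT 1 XOR (NOT 0 AND NOT 0))) -> 1
  row 3 [0000011]: (((0 OR NOT 0) XOR (NOT 0 OR 0)) OR (NOT 1 XOR (NOT 1 AND NOT 0))) -> 0
  row 4 [0000100]: (((0 OR NOT 0) XOR (NOT 0 OR 1)) OR (NOT 0 XOR (NOT 0 AND NOT 0))) -> 0
  (every remaining row is evaluated the same way; all 128 results are listed next)
Full result column, 8 rows per line (x1,x2,x3,x4 fixed per line; x5,x6,x7 runs 000..111 left to right):
  rows 0-7 [x1,x2,x3,x4=0000]: 01100110  (ones: 4)
  rows 8-15 [x1,x2,x3,x4=0001]: 11001100  (ones: 4)
  rows 16-23 [x1,x2,x3,x4=0010]: 01100110  (ones: 4)
  rows 24-31 [x1,x2,x3,x4=0011]: 11001100  (ones: 4)
  rows 32-39 [x1,x2,x3,x4=0100]: 01101111  (ones: 6)
  rows 40-47 [x1,x2,x3,x4=0101]: 11111100  (ones: 6)
  rows 48-55 [x1,x2,x3,x4=0110]: 01101111  (ones: 6)
  rows 56-63 [x1,x2,x3,x4=0111]: 11111100  (ones: 6)
  rows 64-71 [x1,x2,x3,x4=1000]: 01100110  (ones: 4)
  rows 72-79 [x1,x2,x3,x4=1001]: 11001100  (ones: 4)
  rows 80-87 [x1,x2,x3,x4=1010]: 01100110  (ones: 4)
  rows 88-95 [x1,x2,x3,x4=1011]: 11001100  (ones: 4)
  rows 96-103 [x1,x2,x3,x4=1100]: 01101111  (ones: 6)
  rows 104-111 [x1,x2,x3,x4=1101]: 11111100  (ones: 6)
  rows 112-119 [x1,x2,x3,x4=1110]: 01101111  (ones: 6)
  rows 120-127 [x1,x2,x3,x4=1111]: 11111100  (ones: 6)
Count of 1-rows = 4+4+4+4+6+6+6+6+4+4+4+4+6+6+6+6 = 80

80


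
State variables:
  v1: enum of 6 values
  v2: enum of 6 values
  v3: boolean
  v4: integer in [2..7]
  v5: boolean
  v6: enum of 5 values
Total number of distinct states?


State space = product of domain sizes of all variables.
Domain sizes:
  v1 (enum of 6 values): 6
  v2 (enum of 6 values): 6
  v3 (boolean): 2
  v4 (integer in [2..7]): 6
  v5 (boolean): 2
  v6 (enum of 5 values): 5
Product = 6 * 6 * 2 * 6 * 2 * 5 = 4320

4320


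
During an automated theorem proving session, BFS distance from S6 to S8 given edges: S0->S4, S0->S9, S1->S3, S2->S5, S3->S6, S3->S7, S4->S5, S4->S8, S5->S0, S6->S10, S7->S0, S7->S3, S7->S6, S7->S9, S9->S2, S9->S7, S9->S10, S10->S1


BFS layer-by-layer from S6:
  dist 0: {S6}
  dist 1: {S10}
  dist 2: {S1}
  dist 3: {S3}
  dist 4: {S7}
  dist 5: {S0, S9}
  dist 6: {S2, S4}
  dist 7: {S5, S8}
  -> S8 reached at distance 7
Shortest path length = 7

7


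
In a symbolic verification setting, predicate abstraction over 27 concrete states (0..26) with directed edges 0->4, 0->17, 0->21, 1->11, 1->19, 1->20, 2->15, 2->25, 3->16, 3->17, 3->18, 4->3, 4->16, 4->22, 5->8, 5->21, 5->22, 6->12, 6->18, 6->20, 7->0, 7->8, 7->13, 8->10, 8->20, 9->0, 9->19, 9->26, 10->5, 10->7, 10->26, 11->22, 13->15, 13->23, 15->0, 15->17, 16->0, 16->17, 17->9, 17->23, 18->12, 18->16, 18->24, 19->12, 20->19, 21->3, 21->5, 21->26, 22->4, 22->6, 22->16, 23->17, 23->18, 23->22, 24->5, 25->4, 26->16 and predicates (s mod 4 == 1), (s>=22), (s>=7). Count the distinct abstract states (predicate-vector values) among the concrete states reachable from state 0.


BFS from 0:
Concrete reachable: {0, 3, 4, 5, 6, 7, 8, 9, 10, 12, 13, 15, 16, 17, 18, 19, 20, 21, 22, 23, 24, 26}
Abstract via predicates (s mod 4 == 1), (s>=22), (s>=7):
  (0,0,0) <- {0, 3, 4, 6}
  (0,0,1) <- {7, 8, 10, 12, 15, 16, 18, 19, 20}
  (0,1,1) <- {22, 23, 24, 26}
  (1,0,0) <- {5}
  (1,0,1) <- {9, 13, 17, 21}
Distinct abstract states = 5

5


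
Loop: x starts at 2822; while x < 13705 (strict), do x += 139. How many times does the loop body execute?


Step 1: x goes from 2822 toward 13705 by 139; the body runs while x<13705, so iterations = ceil((bound-start)/step)
Step 2: Distance=10883
Step 3: ceil(10883/139)=79

79


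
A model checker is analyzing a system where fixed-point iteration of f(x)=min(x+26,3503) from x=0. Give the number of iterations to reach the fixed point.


Step 1: x=0, cap=3503, increment=26
Step 2: x grows by 26 each step until capped at 3503; fixed point is x=3503
Step 3: iterations = ceil(3503/26) = 135

135


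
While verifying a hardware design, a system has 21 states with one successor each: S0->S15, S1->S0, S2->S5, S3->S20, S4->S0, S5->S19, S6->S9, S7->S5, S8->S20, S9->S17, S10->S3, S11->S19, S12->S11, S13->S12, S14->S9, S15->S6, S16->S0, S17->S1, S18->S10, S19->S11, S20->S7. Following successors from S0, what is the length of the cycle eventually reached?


Trace from S0 until a state repeats:
  S0 -> S15 -> S6 -> S9 -> S17 -> S1 -> S0
S0 first seen at step 0, revisited at step 6.
Cycle length = 6 - 0 = 6

6


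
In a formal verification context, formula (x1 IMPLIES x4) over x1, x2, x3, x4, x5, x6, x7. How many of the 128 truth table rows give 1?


Formula: (x1 IMPLIES x4) over 7 vars (128 rows)
Evaluate each row (x1, x2, x3, x4, x5, x6, x7 as bits, MSB first):
  row 0 [0000000]: (0 IMPLIES 0) -> 1
  row 1 [0000001]: (0 IMPLIES 0) -> 1
  row 2 [0000010]: (0 IMPLIES 0) -> 1
  row 3 [0000011]: (0 IMPLIES 0) -> 1
  row 4 [0000100]: (0 IMPLIES 0) -> 1
  (every remaining row is evaluated the same way; all 128 results are listed next)
Full result column, 8 rows per line (x1,x2,x3,x4 fixed per line; x5,x6,x7 runs 000..111 left to right):
  rows 0-7 [x1,x2,x3,x4=0000]: 11111111  (ones: 8)
  rows 8-15 [x1,x2,x3,x4=0001]: 11111111  (ones: 8)
  rows 16-23 [x1,x2,x3,x4=0010]: 11111111  (ones: 8)
  rows 24-31 [x1,x2,x3,x4=0011]: 11111111  (ones: 8)
  rows 32-39 [x1,x2,x3,x4=0100]: 11111111  (ones: 8)
  rows 40-47 [x1,x2,x3,x4=0101]: 11111111  (ones: 8)
  rows 48-55 [x1,x2,x3,x4=0110]: 11111111  (ones: 8)
  rows 56-63 [x1,x2,x3,x4=0111]: 11111111  (ones: 8)
  rows 64-71 [x1,x2,x3,x4=1000]: 00000000  (ones: 0)
  rows 72-79 [x1,x2,x3,x4=1001]: 11111111  (ones: 8)
  rows 80-87 [x1,x2,x3,x4=1010]: 00000000  (ones: 0)
  rows 88-95 [x1,x2,x3,x4=1011]: 11111111  (ones: 8)
  rows 96-103 [x1,x2,x3,x4=1100]: 00000000  (ones: 0)
  rows 104-111 [x1,x2,x3,x4=1101]: 11111111  (ones: 8)
  rows 112-119 [x1,x2,x3,x4=1110]: 00000000  (ones: 0)
  rows 120-127 [x1,x2,x3,x4=1111]: 11111111  (ones: 8)
Count of 1-rows = 8+8+8+8+8+8+8+8+0+8+0+8+0+8+0+8 = 96

96


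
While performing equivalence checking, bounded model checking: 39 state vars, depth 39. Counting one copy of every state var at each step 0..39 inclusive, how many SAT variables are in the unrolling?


BMC unrolls to depth k, creating one copy of each state var for steps 0..k.
Step count = 39 + 1 = 40 (steps 0 through 39)
Vars per step = 39
Total = 39 * 40 = 1560

1560


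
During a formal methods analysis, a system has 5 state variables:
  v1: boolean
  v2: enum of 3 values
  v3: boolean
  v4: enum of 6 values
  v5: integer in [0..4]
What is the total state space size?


State space = product of domain sizes of all variables.
Domain sizes:
  v1 (boolean): 2
  v2 (enum of 3 values): 3
  v3 (boolean): 2
  v4 (enum of 6 values): 6
  v5 (integer in [0..4]): 5
Product = 2 * 3 * 2 * 6 * 5 = 360

360


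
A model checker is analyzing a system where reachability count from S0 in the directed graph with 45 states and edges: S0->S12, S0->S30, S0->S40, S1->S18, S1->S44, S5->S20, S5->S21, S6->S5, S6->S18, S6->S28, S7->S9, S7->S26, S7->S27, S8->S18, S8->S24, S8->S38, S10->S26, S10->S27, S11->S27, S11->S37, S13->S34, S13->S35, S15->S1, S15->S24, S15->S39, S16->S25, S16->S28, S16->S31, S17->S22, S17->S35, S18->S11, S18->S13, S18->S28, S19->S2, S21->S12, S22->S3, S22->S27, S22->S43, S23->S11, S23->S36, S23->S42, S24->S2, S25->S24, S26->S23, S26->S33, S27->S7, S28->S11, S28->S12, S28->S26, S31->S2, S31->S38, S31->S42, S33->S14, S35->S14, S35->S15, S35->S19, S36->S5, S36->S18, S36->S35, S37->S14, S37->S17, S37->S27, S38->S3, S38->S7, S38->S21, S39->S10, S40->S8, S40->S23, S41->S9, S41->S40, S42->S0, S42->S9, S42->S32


BFS from S0:
  layer 0: {S0}
  layer 1: {S12, S30, S40}
  layer 2: {S8, S23}
  layer 3: {S11, S18, S24, S36, S38, S42}
  layer 4: {S2, S3, S5, S7, S9, S13, S21, S27, S28, S32, S35, S37}
  layer 5: {S14, S15, S17, S19, S20, S26, S34}
  layer 6: {S1, S22, S33, S39}
  layer 7: {S10, S43, S44}
Reachable set: {S0, S1, S2, S3, S5, S7, S8, S9, S10, S11, S12, S13, S14, S15, S17, S18, S19, S20, S21, S22, S23, S24, S26, S27, S28, S30, S32, S33, S34, S35, S36, S37, S38, S39, S40, S42, S43, S44}
Count = 38

38
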